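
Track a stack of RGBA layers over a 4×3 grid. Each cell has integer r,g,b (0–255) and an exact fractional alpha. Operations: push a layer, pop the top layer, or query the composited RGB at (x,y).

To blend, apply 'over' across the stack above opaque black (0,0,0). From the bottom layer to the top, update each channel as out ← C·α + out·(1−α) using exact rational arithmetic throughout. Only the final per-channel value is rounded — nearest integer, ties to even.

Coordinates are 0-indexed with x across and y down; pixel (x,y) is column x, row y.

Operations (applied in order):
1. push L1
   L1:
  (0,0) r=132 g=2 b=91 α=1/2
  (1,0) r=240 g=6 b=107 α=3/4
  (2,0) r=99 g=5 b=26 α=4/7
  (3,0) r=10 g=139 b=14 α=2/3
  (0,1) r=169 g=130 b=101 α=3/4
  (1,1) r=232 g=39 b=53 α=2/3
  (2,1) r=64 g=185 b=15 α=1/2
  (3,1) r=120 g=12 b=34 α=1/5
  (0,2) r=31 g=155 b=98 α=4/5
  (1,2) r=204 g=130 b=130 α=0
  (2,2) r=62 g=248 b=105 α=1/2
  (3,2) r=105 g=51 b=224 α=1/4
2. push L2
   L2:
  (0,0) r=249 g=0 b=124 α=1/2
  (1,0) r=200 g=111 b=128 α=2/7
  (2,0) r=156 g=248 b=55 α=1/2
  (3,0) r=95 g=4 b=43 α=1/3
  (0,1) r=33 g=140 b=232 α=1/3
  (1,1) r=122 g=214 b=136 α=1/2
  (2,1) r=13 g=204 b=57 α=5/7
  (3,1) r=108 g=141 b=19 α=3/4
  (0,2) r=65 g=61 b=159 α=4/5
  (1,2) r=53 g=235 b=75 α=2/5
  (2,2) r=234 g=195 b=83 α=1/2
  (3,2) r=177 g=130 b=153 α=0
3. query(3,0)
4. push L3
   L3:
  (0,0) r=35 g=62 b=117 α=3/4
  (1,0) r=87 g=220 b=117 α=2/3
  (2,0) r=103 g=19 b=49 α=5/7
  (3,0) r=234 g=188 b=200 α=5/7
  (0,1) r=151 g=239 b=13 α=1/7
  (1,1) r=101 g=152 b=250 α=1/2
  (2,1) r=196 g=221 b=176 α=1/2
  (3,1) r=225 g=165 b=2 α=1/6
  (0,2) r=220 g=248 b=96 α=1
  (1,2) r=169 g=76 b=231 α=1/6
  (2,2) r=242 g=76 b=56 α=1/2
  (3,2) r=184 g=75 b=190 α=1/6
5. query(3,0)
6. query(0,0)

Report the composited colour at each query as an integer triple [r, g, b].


(3,0) stack=L1,L2; from [0,0,0]:
L1 α=2/3: [20/3, 278/3, 28/3]
L2 α=1/3: [325/9, 568/9, 185/9]
= [36, 63, 21]

(3,0) stack=L1,L2,L3; from [0,0,0]:
L1 α=2/3: [20/3, 278/3, 28/3]
L2 α=1/3: [325/9, 568/9, 185/9]
L3 α=5/7: [11180/63, 9596/63, 9370/63]
= [177, 152, 149]

at x=0,y=0 over L1,L2,L3:
+L1 (α=1/2) → [66, 1, 91/2]
+L2 (α=1/2) → [315/2, 1/2, 339/4]
+L3 (α=3/4) → [525/8, 373/8, 1743/16]
→ [66, 47, 109]


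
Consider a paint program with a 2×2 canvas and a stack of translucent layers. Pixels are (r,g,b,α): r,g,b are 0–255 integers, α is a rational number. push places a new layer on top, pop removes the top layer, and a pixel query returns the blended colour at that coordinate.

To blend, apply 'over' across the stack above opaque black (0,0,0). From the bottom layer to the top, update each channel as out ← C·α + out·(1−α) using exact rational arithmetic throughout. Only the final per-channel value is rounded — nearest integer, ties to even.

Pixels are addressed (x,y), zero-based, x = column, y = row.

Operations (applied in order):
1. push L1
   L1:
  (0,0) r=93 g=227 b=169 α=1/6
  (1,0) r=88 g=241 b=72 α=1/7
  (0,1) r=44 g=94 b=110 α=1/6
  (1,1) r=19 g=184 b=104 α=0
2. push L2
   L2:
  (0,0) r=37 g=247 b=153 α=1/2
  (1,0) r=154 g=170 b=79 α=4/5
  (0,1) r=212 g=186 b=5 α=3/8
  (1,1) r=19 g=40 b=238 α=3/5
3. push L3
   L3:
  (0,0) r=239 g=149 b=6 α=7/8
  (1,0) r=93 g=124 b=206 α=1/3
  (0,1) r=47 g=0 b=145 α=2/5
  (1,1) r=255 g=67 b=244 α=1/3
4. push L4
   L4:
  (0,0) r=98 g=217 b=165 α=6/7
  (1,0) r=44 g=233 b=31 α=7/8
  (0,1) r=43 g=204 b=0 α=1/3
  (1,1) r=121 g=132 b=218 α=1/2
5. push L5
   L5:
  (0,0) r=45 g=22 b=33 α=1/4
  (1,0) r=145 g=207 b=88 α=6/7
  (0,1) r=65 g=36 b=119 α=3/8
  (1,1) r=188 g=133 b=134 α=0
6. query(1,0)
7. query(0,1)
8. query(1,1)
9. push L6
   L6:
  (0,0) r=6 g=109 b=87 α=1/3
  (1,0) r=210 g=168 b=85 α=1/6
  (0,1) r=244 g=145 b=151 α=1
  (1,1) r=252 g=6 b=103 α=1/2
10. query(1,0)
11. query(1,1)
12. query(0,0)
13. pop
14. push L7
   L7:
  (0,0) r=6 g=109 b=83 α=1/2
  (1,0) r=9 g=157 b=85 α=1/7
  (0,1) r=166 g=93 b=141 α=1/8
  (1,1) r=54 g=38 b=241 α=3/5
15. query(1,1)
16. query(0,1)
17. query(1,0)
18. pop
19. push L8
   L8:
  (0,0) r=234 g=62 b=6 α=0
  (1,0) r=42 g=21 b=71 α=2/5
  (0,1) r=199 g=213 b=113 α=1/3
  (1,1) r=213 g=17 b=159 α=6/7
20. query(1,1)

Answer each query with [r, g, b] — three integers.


(1,0) stack=L1,L2,L3,L4,L5; from [0,0,0]:
after L1 α=1/7: [88/7, 241/7, 72/7]
after L2 α=4/5: [880/7, 5001/35, 2284/35]
after L3 α=1/3: [2411/21, 14342/105, 3926/35]
after L4 α=7/8: [8879/168, 185597/840, 11521/280]
after L5 α=6/7: [155039/1176, 1228877/5880, 159361/1960]
= [132, 209, 81]

query (0,1) [L1,L2,L3,L4,L5] — begin 0,0,0
after L1 α=1/6: [22/3, 47/3, 55/3]
after L2 α=3/8: [1009/12, 1909/24, 40/3]
after L3 α=2/5: [277/4, 1909/40, 66]
after L4 α=1/3: [121/2, 5989/60, 44]
after L5 α=3/8: [995/16, 7285/96, 577/8]
rounded: [62, 76, 72]

at x=1,y=1 over L1,L2,L3,L4,L5:
after L1 α=0: [0, 0, 0]
after L2 α=3/5: [57/5, 24, 714/5]
after L3 α=1/3: [463/5, 115/3, 2648/15]
after L4 α=1/2: [534/5, 511/6, 2959/15]
after L5 α=0: [534/5, 511/6, 2959/15]
= [107, 85, 197]

(1,0) stack=L1,L2,L3,L4,L5,L6; from [0,0,0]:
after L1 α=1/7: [88/7, 241/7, 72/7]
after L2 α=4/5: [880/7, 5001/35, 2284/35]
after L3 α=1/3: [2411/21, 14342/105, 3926/35]
after L4 α=7/8: [8879/168, 185597/840, 11521/280]
after L5 α=6/7: [155039/1176, 1228877/5880, 159361/1960]
after L6 α=1/6: [1022155/7056, 1426445/7056, 64227/784]
→ [145, 202, 82]

at x=1,y=1 over L1,L2,L3,L4,L5,L6:
+L1 (α=0) → [0, 0, 0]
+L2 (α=3/5) → [57/5, 24, 714/5]
+L3 (α=1/3) → [463/5, 115/3, 2648/15]
+L4 (α=1/2) → [534/5, 511/6, 2959/15]
+L5 (α=0) → [534/5, 511/6, 2959/15]
+L6 (α=1/2) → [897/5, 547/12, 2252/15]
= [179, 46, 150]

(0,0) stack=L1,L2,L3,L4,L5,L6; from [0,0,0]:
L1 α=1/6: [31/2, 227/6, 169/6]
L2 α=1/2: [105/4, 1709/12, 1087/12]
L3 α=7/8: [6797/32, 14225/96, 1591/96]
L4 α=6/7: [3659/32, 139217/672, 96631/672]
L5 α=1/4: [12417/128, 144145/896, 104023/896]
L6 α=1/3: [4267/64, 192977/1344, 142999/1344]
rounded: [67, 144, 106]

(1,1) stack=L1,L2,L3,L4,L5,L7; from [0,0,0]:
L1 α=0: [0, 0, 0]
L2 α=3/5: [57/5, 24, 714/5]
L3 α=1/3: [463/5, 115/3, 2648/15]
L4 α=1/2: [534/5, 511/6, 2959/15]
L5 α=0: [534/5, 511/6, 2959/15]
L7 α=3/5: [1878/25, 853/15, 16763/75]
rounded: [75, 57, 224]

(0,1) stack=L1,L2,L3,L4,L5,L7; from [0,0,0]:
L1 α=1/6: [22/3, 47/3, 55/3]
L2 α=3/8: [1009/12, 1909/24, 40/3]
L3 α=2/5: [277/4, 1909/40, 66]
L4 α=1/3: [121/2, 5989/60, 44]
L5 α=3/8: [995/16, 7285/96, 577/8]
L7 α=1/8: [9621/128, 59923/768, 5167/64]
= [75, 78, 81]

(1,0) stack=L1,L2,L3,L4,L5,L7; from [0,0,0]:
after L1 α=1/7: [88/7, 241/7, 72/7]
after L2 α=4/5: [880/7, 5001/35, 2284/35]
after L3 α=1/3: [2411/21, 14342/105, 3926/35]
after L4 α=7/8: [8879/168, 185597/840, 11521/280]
after L5 α=6/7: [155039/1176, 1228877/5880, 159361/1960]
after L7 α=1/7: [156803/1372, 1382737/6860, 561383/6860]
rounded: [114, 202, 82]

(1,1) stack=L1,L2,L3,L4,L5,L8; from [0,0,0]:
after L1 α=0: [0, 0, 0]
after L2 α=3/5: [57/5, 24, 714/5]
after L3 α=1/3: [463/5, 115/3, 2648/15]
after L4 α=1/2: [534/5, 511/6, 2959/15]
after L5 α=0: [534/5, 511/6, 2959/15]
after L8 α=6/7: [6924/35, 1123/42, 2467/15]
rounded: [198, 27, 164]


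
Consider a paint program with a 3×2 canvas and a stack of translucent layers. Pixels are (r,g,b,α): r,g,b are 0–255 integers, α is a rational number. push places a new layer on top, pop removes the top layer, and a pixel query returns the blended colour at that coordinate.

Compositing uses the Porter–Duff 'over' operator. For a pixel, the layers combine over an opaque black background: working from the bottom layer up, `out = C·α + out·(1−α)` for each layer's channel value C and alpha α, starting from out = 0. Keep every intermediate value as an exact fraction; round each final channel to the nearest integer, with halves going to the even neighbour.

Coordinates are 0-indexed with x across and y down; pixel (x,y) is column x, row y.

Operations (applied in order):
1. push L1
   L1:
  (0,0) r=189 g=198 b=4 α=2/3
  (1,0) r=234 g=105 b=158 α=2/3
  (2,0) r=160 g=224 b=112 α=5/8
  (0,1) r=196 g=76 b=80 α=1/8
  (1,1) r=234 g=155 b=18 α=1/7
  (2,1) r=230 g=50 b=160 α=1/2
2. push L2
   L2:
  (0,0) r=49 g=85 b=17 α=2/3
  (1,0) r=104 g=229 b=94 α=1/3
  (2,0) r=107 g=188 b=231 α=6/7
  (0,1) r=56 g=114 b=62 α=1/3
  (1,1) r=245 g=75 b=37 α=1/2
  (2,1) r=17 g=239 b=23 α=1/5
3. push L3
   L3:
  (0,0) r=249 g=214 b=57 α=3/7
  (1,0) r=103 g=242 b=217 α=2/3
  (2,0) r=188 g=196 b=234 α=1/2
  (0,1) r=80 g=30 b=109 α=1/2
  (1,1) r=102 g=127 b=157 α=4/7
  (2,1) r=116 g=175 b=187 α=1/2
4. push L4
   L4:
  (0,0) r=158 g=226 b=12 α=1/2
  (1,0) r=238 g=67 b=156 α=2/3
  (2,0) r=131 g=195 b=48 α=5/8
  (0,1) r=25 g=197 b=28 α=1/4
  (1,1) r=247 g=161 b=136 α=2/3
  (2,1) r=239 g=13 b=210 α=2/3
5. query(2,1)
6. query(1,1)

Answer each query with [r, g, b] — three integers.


query (2,1) [L1,L2,L3,L4] — begin 0,0,0
+L1 (α=1/2) → [115, 25, 80]
+L2 (α=1/5) → [477/5, 339/5, 343/5]
+L3 (α=1/2) → [1057/10, 607/5, 639/5]
+L4 (α=2/3) → [5837/30, 737/15, 913/5]
= [195, 49, 183]

(1,1) stack=L1,L2,L3,L4; from [0,0,0]:
L1 α=1/7: [234/7, 155/7, 18/7]
L2 α=1/2: [1949/14, 340/7, 277/14]
L3 α=4/7: [11559/98, 4576/49, 9623/98]
L4 α=2/3: [59971/294, 20354/147, 12093/98]
rounded: [204, 138, 123]


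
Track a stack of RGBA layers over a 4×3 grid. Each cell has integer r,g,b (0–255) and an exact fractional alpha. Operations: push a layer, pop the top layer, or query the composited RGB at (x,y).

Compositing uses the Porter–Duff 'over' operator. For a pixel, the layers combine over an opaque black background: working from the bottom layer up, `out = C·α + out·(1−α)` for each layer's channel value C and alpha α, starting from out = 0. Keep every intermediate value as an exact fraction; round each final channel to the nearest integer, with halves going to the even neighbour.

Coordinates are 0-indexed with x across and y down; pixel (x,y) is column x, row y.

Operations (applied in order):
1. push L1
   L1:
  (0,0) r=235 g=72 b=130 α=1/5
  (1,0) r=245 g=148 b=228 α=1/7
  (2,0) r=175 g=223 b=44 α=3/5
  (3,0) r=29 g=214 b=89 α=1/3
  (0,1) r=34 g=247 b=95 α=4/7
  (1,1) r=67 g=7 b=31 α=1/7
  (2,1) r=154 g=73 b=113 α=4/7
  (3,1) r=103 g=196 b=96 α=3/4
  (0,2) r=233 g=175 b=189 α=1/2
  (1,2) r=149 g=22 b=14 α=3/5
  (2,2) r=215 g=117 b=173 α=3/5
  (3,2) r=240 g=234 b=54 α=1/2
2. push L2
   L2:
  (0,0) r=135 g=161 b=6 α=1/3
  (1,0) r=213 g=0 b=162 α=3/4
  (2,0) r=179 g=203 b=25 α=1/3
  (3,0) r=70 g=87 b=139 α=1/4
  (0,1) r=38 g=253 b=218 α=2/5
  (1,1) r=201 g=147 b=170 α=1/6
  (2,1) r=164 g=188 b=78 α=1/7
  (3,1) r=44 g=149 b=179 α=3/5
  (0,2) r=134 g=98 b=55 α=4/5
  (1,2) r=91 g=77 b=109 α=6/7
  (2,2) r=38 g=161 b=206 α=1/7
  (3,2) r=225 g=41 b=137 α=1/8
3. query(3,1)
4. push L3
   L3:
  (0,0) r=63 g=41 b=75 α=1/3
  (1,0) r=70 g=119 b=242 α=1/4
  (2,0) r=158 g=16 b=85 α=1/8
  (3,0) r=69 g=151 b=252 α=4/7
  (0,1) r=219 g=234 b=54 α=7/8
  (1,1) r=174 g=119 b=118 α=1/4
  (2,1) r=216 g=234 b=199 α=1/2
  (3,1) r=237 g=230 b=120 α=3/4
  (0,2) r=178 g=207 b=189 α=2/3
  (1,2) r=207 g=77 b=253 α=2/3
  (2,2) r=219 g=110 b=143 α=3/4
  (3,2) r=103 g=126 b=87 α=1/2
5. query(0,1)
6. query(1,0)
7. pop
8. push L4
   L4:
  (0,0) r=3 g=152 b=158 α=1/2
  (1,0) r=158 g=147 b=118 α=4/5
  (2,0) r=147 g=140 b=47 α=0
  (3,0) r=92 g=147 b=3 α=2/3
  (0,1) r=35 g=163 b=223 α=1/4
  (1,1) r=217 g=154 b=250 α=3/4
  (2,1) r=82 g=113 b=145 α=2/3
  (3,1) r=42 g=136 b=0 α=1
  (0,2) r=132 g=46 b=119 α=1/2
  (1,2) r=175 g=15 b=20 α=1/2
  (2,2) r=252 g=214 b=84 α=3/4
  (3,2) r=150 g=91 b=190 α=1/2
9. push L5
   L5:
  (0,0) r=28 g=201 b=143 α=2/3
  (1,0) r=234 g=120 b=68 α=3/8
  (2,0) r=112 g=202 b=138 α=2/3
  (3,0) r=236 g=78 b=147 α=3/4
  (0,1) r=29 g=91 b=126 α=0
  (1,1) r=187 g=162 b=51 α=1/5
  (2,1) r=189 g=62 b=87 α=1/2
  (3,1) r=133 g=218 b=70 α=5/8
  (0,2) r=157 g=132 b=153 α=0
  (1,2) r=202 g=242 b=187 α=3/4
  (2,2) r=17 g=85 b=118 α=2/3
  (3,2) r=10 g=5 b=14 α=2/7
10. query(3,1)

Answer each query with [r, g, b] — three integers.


query (3,1) [L1,L2] — begin 0,0,0
L1 α=3/4: [309/4, 147, 72]
L2 α=3/5: [573/10, 741/5, 681/5]
= [57, 148, 136]

(0,1) stack=L1,L2,L3; from [0,0,0]:
L1 α=4/7: [136/7, 988/7, 380/7]
L2 α=2/5: [188/7, 6506/35, 4192/35]
L3 α=7/8: [10919/56, 15959/70, 8711/140]
→ [195, 228, 62]

query (1,0) [L1,L2,L3] — begin 0,0,0
after L1 α=1/7: [35, 148/7, 228/7]
after L2 α=3/4: [337/2, 37/7, 1815/14]
after L3 α=1/4: [1151/8, 236/7, 8833/56]
= [144, 34, 158]

at x=3,y=1 over L1,L2,L4,L5:
L1 α=3/4: [309/4, 147, 72]
L2 α=3/5: [573/10, 741/5, 681/5]
L4 α=1: [42, 136, 0]
L5 α=5/8: [791/8, 749/4, 175/4]
→ [99, 187, 44]


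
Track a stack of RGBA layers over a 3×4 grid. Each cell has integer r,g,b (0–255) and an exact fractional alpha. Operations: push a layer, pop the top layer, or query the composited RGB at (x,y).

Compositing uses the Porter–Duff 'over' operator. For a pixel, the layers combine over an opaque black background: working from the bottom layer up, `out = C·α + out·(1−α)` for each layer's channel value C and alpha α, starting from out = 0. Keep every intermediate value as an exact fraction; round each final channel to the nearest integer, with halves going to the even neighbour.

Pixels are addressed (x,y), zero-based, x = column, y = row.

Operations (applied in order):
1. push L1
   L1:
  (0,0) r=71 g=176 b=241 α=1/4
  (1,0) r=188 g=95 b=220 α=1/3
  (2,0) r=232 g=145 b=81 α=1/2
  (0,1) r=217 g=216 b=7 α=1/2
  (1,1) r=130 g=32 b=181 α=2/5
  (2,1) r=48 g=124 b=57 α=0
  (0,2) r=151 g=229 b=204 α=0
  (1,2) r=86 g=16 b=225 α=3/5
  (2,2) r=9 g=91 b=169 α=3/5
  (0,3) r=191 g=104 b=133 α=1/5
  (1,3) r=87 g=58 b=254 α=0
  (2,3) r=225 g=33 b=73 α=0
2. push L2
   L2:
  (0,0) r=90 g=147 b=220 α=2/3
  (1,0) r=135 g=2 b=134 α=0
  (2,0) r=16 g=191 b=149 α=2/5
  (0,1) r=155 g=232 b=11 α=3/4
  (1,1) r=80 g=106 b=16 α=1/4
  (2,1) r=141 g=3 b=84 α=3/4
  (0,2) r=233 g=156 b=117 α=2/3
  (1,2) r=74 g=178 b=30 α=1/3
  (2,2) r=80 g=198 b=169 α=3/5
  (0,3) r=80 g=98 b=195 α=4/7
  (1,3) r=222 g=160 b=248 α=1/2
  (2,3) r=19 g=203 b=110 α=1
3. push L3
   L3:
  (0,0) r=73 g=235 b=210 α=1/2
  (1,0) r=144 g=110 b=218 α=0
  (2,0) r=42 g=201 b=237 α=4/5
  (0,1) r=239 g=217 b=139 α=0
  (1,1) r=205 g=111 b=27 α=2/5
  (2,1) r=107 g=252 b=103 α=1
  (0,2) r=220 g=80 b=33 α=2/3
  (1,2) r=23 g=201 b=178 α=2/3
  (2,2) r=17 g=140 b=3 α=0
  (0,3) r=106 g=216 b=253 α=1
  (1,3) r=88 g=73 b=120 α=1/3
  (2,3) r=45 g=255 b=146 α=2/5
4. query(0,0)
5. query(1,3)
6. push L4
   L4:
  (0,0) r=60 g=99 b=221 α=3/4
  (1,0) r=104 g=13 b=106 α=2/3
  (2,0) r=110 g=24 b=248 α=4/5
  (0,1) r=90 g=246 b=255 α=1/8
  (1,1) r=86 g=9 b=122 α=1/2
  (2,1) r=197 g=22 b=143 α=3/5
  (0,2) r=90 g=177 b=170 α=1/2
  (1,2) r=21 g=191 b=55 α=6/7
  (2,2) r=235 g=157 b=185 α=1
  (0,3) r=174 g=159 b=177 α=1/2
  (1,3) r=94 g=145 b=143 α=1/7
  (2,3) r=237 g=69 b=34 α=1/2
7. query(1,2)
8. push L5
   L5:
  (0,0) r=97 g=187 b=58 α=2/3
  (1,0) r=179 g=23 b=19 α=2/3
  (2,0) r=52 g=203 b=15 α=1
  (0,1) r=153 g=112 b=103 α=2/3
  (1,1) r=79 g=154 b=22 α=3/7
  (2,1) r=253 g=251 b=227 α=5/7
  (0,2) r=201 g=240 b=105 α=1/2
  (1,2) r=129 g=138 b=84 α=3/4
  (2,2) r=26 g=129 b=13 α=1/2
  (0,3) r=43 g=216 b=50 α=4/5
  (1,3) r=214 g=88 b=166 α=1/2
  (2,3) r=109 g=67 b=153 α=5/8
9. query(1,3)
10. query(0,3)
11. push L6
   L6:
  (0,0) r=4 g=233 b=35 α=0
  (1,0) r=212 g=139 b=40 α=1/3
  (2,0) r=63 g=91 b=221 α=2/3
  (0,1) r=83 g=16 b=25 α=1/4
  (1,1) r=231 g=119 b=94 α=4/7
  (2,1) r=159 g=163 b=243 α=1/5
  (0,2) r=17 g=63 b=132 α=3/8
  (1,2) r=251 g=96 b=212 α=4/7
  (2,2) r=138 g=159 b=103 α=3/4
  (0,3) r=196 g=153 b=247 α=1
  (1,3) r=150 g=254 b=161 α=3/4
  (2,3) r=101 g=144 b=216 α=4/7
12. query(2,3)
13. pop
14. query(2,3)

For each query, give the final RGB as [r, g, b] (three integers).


(0,0) stack=L1,L2,L3; from [0,0,0]:
after L1 α=1/4: [71/4, 44, 241/4]
after L2 α=2/3: [791/12, 338/3, 667/4]
after L3 α=1/2: [1667/24, 1043/6, 1507/8]
rounded: [69, 174, 188]

query (1,3) [L1,L2,L3] — begin 0,0,0
L1 α=0: [0, 0, 0]
L2 α=1/2: [111, 80, 124]
L3 α=1/3: [310/3, 233/3, 368/3]
→ [103, 78, 123]

query (1,2) [L1,L2,L3,L4] — begin 0,0,0
L1 α=3/5: [258/5, 48/5, 135]
L2 α=1/3: [886/15, 986/15, 100]
L3 α=2/3: [1576/45, 7016/45, 152]
L4 α=6/7: [7246/315, 58586/315, 482/7]
rounded: [23, 186, 69]

query (1,3) [L1,L2,L3,L4,L5] — begin 0,0,0
+L1 (α=0) → [0, 0, 0]
+L2 (α=1/2) → [111, 80, 124]
+L3 (α=1/3) → [310/3, 233/3, 368/3]
+L4 (α=1/7) → [102, 611/7, 879/7]
+L5 (α=1/2) → [158, 1227/14, 2041/14]
rounded: [158, 88, 146]

(0,3) stack=L1,L2,L3,L4,L5; from [0,0,0]:
after L1 α=1/5: [191/5, 104/5, 133/5]
after L2 α=4/7: [2173/35, 2272/35, 4299/35]
after L3 α=1: [106, 216, 253]
after L4 α=1/2: [140, 375/2, 215]
after L5 α=4/5: [312/5, 2103/10, 83]
rounded: [62, 210, 83]

(2,3) stack=L1,L2,L3,L4,L5,L6; from [0,0,0]:
+L1 (α=0) → [0, 0, 0]
+L2 (α=1) → [19, 203, 110]
+L3 (α=2/5) → [147/5, 1119/5, 622/5]
+L4 (α=1/2) → [666/5, 732/5, 396/5]
+L5 (α=5/8) → [4723/40, 3871/40, 5013/40]
+L6 (α=4/7) → [30329/280, 34653/280, 49599/280]
rounded: [108, 124, 177]

at x=2,y=3 over L1,L2,L3,L4,L5:
L1 α=0: [0, 0, 0]
L2 α=1: [19, 203, 110]
L3 α=2/5: [147/5, 1119/5, 622/5]
L4 α=1/2: [666/5, 732/5, 396/5]
L5 α=5/8: [4723/40, 3871/40, 5013/40]
→ [118, 97, 125]


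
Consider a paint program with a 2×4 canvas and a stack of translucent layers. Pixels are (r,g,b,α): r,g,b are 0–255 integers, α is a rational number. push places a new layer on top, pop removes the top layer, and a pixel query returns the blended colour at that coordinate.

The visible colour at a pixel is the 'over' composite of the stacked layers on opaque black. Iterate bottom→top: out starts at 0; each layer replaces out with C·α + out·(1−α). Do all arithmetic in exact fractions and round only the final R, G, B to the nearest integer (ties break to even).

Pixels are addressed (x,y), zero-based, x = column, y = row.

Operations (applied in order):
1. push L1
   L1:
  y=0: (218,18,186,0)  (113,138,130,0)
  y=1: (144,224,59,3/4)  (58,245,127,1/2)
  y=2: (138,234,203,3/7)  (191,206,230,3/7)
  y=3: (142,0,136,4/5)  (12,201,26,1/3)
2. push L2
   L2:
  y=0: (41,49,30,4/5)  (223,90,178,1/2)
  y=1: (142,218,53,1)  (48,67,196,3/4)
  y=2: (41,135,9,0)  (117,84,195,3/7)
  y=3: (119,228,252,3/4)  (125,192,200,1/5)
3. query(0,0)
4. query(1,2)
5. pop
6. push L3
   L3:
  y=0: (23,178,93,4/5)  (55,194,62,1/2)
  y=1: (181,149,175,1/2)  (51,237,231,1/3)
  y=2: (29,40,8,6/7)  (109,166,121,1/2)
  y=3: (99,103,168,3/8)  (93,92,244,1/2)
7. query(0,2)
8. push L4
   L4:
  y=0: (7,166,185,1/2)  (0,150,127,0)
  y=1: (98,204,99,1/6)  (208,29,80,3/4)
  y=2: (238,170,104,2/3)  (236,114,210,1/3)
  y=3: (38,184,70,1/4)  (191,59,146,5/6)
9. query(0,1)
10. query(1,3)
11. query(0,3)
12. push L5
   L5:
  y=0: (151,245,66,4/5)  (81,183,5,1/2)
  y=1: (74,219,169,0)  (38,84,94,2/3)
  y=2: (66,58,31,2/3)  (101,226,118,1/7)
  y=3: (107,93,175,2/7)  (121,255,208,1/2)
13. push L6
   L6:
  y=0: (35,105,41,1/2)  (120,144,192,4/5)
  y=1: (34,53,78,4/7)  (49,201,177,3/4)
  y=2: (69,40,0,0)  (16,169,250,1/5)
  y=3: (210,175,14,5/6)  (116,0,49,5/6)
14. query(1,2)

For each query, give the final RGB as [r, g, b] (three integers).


at x=0,y=0 over L1,L2:
after L1 α=0: [0, 0, 0]
after L2 α=4/5: [164/5, 196/5, 24]
rounded: [33, 39, 24]

at x=1,y=2 over L1,L2:
L1 α=3/7: [573/7, 618/7, 690/7]
L2 α=3/7: [4749/49, 4236/49, 6855/49]
= [97, 86, 140]

at x=0,y=2 over L1,L3:
after L1 α=3/7: [414/7, 702/7, 87]
after L3 α=6/7: [1632/49, 2382/49, 135/7]
rounded: [33, 49, 19]

(0,1) stack=L1,L3,L4; from [0,0,0]:
after L1 α=3/4: [108, 168, 177/4]
after L3 α=1/2: [289/2, 317/2, 877/8]
after L4 α=1/6: [547/4, 1993/12, 5177/48]
= [137, 166, 108]

(1,3) stack=L1,L3,L4; from [0,0,0]:
L1 α=1/3: [4, 67, 26/3]
L3 α=1/2: [97/2, 159/2, 379/3]
L4 α=5/6: [669/4, 749/12, 2569/18]
= [167, 62, 143]

query (0,3) [L1,L3,L4] — begin 0,0,0
L1 α=4/5: [568/5, 0, 544/5]
L3 α=3/8: [865/8, 309/8, 131]
L4 α=1/4: [2899/32, 2399/32, 463/4]
→ [91, 75, 116]

(1,2) stack=L1,L3,L4,L5,L6; from [0,0,0]:
after L1 α=3/7: [573/7, 618/7, 690/7]
after L3 α=1/2: [668/7, 890/7, 1537/14]
after L4 α=1/3: [996/7, 2578/21, 3007/21]
after L5 α=1/7: [6683/49, 6738/49, 6840/49]
after L6 α=1/5: [27516/245, 35233/245, 7922/49]
rounded: [112, 144, 162]


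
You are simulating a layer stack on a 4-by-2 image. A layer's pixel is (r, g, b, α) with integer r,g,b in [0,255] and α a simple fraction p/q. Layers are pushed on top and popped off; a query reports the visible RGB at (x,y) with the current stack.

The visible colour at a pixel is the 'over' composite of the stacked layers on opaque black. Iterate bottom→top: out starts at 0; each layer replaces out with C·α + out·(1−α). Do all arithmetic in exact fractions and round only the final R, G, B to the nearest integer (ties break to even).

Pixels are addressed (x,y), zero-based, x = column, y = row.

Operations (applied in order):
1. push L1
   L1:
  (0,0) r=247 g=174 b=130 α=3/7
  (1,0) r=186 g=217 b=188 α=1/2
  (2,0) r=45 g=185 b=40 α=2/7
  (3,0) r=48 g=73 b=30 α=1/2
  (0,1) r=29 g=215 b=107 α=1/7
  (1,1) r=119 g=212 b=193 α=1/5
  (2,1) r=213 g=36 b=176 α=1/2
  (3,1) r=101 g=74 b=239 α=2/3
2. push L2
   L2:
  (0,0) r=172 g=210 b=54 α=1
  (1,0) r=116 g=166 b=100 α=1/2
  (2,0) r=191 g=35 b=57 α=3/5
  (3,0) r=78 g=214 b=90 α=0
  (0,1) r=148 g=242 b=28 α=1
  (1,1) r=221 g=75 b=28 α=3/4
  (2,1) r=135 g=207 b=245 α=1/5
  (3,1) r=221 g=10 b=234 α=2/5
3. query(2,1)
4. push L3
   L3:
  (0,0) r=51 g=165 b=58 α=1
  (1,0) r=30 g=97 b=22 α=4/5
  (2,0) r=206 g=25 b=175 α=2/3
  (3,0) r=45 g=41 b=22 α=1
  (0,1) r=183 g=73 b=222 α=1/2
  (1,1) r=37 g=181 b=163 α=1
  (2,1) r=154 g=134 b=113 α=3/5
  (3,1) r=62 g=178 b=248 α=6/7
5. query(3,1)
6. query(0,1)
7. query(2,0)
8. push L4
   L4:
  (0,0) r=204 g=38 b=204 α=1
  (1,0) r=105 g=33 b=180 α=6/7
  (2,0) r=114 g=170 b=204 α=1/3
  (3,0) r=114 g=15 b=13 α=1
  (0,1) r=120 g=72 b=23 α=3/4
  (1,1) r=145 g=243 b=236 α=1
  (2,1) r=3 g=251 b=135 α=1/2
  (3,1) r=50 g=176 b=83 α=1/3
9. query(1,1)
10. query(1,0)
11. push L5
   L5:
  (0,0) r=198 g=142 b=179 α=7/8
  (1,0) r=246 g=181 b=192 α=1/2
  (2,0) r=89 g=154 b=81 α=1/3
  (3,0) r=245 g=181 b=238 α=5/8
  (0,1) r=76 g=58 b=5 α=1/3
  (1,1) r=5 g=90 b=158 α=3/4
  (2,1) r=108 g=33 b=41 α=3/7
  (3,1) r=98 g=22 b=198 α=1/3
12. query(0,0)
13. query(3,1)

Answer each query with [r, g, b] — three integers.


query (2,1) [L1,L2] — begin 0,0,0
L1 α=1/2: [213/2, 18, 88]
L2 α=1/5: [561/5, 279/5, 597/5]
rounded: [112, 56, 119]

(3,1) stack=L1,L2,L3; from [0,0,0]:
L1 α=2/3: [202/3, 148/3, 478/3]
L2 α=2/5: [644/5, 168/5, 946/5]
L3 α=6/7: [2504/35, 5508/35, 1198/5]
→ [72, 157, 240]

(0,1) stack=L1,L2,L3; from [0,0,0]:
L1 α=1/7: [29/7, 215/7, 107/7]
L2 α=1: [148, 242, 28]
L3 α=1/2: [331/2, 315/2, 125]
= [166, 158, 125]

at x=2,y=0 over L1,L2,L3:
after L1 α=2/7: [90/7, 370/7, 80/7]
after L2 α=3/5: [4191/35, 295/7, 1357/35]
after L3 α=2/3: [18611/105, 215/7, 13607/105]
rounded: [177, 31, 130]

at x=1,y=1 over L1,L2,L3,L4:
L1 α=1/5: [119/5, 212/5, 193/5]
L2 α=3/4: [1717/10, 1337/20, 613/20]
L3 α=1: [37, 181, 163]
L4 α=1: [145, 243, 236]
→ [145, 243, 236]

at x=1,y=0 over L1,L2,L3,L4:
L1 α=1/2: [93, 217/2, 94]
L2 α=1/2: [209/2, 549/4, 97]
L3 α=4/5: [449/10, 2101/20, 37]
L4 α=6/7: [6749/70, 6061/140, 1117/7]
rounded: [96, 43, 160]

(0,0) stack=L1,L2,L3,L4,L5; from [0,0,0]:
+L1 (α=3/7) → [741/7, 522/7, 390/7]
+L2 (α=1) → [172, 210, 54]
+L3 (α=1) → [51, 165, 58]
+L4 (α=1) → [204, 38, 204]
+L5 (α=7/8) → [795/4, 129, 1457/8]
rounded: [199, 129, 182]

query (3,1) [L1,L2,L3,L4,L5] — begin 0,0,0
L1 α=2/3: [202/3, 148/3, 478/3]
L2 α=2/5: [644/5, 168/5, 946/5]
L3 α=6/7: [2504/35, 5508/35, 1198/5]
L4 α=1/3: [6758/105, 17176/105, 937/5]
L5 α=1/3: [23806/315, 36662/315, 2864/15]
rounded: [76, 116, 191]


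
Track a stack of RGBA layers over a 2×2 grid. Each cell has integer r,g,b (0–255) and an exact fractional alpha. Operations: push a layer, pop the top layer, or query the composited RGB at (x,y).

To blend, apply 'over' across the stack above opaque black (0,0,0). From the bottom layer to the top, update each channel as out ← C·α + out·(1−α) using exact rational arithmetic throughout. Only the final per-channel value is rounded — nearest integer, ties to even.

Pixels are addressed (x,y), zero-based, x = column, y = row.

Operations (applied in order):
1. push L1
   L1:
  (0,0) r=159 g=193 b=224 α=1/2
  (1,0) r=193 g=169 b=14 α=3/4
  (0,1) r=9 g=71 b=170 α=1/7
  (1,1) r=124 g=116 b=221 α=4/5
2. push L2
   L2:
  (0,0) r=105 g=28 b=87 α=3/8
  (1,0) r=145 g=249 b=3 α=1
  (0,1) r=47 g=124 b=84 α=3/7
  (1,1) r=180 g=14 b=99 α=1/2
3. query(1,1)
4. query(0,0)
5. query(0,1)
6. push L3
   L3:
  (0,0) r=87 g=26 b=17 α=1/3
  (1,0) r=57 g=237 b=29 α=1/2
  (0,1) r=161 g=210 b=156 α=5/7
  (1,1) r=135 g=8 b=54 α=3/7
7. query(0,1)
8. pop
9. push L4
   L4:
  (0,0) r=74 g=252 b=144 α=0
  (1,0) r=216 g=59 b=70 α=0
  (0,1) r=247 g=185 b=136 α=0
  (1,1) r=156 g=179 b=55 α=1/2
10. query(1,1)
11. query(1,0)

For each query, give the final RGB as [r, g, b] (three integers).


at x=1,y=1 over L1,L2:
L1 α=4/5: [496/5, 464/5, 884/5]
L2 α=1/2: [698/5, 267/5, 1379/10]
rounded: [140, 53, 138]

at x=0,y=0 over L1,L2:
after L1 α=1/2: [159/2, 193/2, 112]
after L2 α=3/8: [1425/16, 1133/16, 821/8]
= [89, 71, 103]

query (0,1) [L1,L2] — begin 0,0,0
+L1 (α=1/7) → [9/7, 71/7, 170/7]
+L2 (α=3/7) → [1023/49, 2888/49, 2444/49]
= [21, 59, 50]

(0,1) stack=L1,L2,L3; from [0,0,0]:
L1 α=1/7: [9/7, 71/7, 170/7]
L2 α=3/7: [1023/49, 2888/49, 2444/49]
L3 α=5/7: [41491/343, 57226/343, 43108/343]
= [121, 167, 126]

(1,1) stack=L1,L2,L4; from [0,0,0]:
L1 α=4/5: [496/5, 464/5, 884/5]
L2 α=1/2: [698/5, 267/5, 1379/10]
L4 α=1/2: [739/5, 581/5, 1929/20]
= [148, 116, 96]

at x=1,y=0 over L1,L2,L4:
L1 α=3/4: [579/4, 507/4, 21/2]
L2 α=1: [145, 249, 3]
L4 α=0: [145, 249, 3]
= [145, 249, 3]


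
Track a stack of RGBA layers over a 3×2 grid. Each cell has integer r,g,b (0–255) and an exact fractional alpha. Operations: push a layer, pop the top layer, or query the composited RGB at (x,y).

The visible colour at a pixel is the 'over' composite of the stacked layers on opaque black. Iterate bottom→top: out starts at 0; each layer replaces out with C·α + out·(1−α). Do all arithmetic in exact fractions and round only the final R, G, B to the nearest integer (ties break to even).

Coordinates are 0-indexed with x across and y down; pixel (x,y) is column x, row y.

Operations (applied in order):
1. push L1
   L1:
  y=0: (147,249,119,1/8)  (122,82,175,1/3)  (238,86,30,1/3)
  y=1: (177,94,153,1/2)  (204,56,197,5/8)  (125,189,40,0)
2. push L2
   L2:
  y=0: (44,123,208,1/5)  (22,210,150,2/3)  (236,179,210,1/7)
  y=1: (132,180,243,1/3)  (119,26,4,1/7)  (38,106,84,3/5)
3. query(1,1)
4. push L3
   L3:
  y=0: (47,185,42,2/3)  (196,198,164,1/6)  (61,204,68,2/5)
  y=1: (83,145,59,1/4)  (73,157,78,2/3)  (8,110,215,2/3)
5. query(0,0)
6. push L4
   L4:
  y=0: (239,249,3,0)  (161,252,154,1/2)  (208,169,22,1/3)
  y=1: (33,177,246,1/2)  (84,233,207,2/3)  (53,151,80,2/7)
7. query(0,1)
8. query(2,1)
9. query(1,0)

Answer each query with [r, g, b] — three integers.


at x=1,y=1 over L1,L2:
after L1 α=5/8: [255/2, 35, 985/8]
after L2 α=1/7: [884/7, 236/7, 2971/28]
→ [126, 34, 106]

query (0,0) [L1,L2,L3] — begin 0,0,0
after L1 α=1/8: [147/8, 249/8, 119/8]
after L2 α=1/5: [47/2, 99/2, 107/2]
after L3 α=2/3: [235/6, 839/6, 275/6]
rounded: [39, 140, 46]

query (0,1) [L1,L2,L3,L4] — begin 0,0,0
L1 α=1/2: [177/2, 47, 153/2]
L2 α=1/3: [103, 274/3, 132]
L3 α=1/4: [98, 419/4, 455/4]
L4 α=1/2: [131/2, 1127/8, 1439/8]
→ [66, 141, 180]

(2,1) stack=L1,L2,L3,L4; from [0,0,0]:
L1 α=0: [0, 0, 0]
L2 α=3/5: [114/5, 318/5, 252/5]
L3 α=2/3: [194/15, 1418/15, 2402/15]
L4 α=2/7: [512/21, 332/3, 2882/21]
= [24, 111, 137]

(1,0) stack=L1,L2,L3,L4; from [0,0,0]:
after L1 α=1/3: [122/3, 82/3, 175/3]
after L2 α=2/3: [254/9, 1342/9, 1075/9]
after L3 α=1/6: [1517/27, 4246/27, 6851/54]
after L4 α=1/2: [2932/27, 5525/27, 15167/108]
= [109, 205, 140]


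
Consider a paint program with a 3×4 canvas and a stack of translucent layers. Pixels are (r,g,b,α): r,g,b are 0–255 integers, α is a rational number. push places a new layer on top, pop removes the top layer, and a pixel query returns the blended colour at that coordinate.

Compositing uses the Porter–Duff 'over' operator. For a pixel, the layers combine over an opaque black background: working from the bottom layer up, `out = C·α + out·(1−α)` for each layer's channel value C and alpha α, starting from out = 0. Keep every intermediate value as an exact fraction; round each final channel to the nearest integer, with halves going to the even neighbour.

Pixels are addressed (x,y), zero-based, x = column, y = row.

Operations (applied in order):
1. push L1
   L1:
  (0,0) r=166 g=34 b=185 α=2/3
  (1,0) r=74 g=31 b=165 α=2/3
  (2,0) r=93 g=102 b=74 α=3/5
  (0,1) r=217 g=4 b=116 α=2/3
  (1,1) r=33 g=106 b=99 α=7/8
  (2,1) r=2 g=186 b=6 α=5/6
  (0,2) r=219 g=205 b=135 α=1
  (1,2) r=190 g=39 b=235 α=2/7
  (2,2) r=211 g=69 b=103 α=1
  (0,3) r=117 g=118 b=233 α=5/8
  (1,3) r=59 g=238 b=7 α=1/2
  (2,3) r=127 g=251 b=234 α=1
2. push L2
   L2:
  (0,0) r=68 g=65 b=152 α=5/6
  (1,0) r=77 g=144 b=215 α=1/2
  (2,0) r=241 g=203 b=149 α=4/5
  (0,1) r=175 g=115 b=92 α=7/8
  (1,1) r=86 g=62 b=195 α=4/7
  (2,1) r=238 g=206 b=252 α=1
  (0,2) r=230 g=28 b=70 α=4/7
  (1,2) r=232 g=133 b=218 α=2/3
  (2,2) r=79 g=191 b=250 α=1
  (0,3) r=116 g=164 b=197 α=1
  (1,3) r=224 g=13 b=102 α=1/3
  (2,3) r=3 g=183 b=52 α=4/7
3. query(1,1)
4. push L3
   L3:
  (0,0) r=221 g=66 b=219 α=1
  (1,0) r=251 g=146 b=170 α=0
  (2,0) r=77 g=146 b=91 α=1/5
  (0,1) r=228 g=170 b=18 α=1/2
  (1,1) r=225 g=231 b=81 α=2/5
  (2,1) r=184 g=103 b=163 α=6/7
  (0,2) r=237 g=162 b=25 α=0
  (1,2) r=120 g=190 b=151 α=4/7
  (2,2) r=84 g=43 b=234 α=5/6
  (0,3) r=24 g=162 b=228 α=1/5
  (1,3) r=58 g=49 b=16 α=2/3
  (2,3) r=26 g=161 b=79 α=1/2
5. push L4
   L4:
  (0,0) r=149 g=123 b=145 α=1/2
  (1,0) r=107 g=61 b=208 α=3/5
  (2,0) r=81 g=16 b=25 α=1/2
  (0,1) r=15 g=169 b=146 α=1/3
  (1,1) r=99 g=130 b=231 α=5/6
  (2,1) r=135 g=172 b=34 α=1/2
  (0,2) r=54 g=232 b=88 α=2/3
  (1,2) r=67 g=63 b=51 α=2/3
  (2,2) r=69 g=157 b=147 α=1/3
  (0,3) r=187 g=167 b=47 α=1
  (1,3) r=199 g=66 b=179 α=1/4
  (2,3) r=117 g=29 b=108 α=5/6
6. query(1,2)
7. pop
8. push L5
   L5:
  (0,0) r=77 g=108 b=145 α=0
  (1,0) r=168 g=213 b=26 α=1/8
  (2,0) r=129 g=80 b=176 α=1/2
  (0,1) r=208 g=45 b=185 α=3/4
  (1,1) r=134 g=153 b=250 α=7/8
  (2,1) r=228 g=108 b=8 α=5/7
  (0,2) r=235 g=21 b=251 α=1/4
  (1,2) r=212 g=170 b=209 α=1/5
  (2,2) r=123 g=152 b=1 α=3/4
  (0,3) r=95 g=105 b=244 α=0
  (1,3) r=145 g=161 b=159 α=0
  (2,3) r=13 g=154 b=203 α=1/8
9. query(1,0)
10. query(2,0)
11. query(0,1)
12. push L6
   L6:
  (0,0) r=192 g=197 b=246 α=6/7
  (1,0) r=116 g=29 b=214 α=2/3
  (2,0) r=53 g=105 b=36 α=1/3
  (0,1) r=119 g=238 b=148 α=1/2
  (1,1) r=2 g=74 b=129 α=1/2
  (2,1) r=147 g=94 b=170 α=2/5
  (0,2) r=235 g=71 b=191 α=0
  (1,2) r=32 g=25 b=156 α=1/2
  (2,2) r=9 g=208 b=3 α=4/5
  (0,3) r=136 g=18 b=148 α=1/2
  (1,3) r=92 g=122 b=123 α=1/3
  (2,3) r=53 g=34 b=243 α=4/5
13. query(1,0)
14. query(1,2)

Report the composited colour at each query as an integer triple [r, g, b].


query (1,1) [L1,L2] — begin 0,0,0
L1 α=7/8: [231/8, 371/4, 693/8]
L2 α=4/7: [3445/56, 2105/28, 8319/56]
= [62, 75, 149]

query (1,2) [L1,L2,L3,L4] — begin 0,0,0
+L1 (α=2/7) → [380/7, 78/7, 470/7]
+L2 (α=2/3) → [3628/21, 1940/21, 1174/7]
+L3 (α=4/7) → [6988/49, 7260/49, 7750/49]
+L4 (α=2/3) → [4518/49, 4478/49, 12748/147]
rounded: [92, 91, 87]

query (1,0) [L1,L2,L3,L5] — begin 0,0,0
L1 α=2/3: [148/3, 62/3, 110]
L2 α=1/2: [379/6, 247/3, 325/2]
L3 α=0: [379/6, 247/3, 325/2]
L5 α=1/8: [3661/48, 296/3, 2327/16]
= [76, 99, 145]

at x=2,y=0 over L1,L2,L3,L5:
+L1 (α=3/5) → [279/5, 306/5, 222/5]
+L2 (α=4/5) → [5099/25, 4366/25, 3202/25]
+L3 (α=1/5) → [22321/125, 21114/125, 15083/125]
+L5 (α=1/2) → [19223/125, 15557/125, 37083/250]
= [154, 124, 148]

query (0,1) [L1,L2,L3,L5] — begin 0,0,0
after L1 α=2/3: [434/3, 8/3, 232/3]
after L2 α=7/8: [4109/24, 2423/24, 541/6]
after L3 α=1/2: [9581/48, 6503/48, 649/12]
after L5 α=3/4: [39533/192, 12983/192, 7309/48]
→ [206, 68, 152]

(1,0) stack=L1,L2,L3,L5,L6; from [0,0,0]:
L1 α=2/3: [148/3, 62/3, 110]
L2 α=1/2: [379/6, 247/3, 325/2]
L3 α=0: [379/6, 247/3, 325/2]
L5 α=1/8: [3661/48, 296/3, 2327/16]
L6 α=2/3: [14797/144, 470/9, 9175/48]
rounded: [103, 52, 191]

at x=1,y=2 over L1,L2,L3,L5,L6:
after L1 α=2/7: [380/7, 78/7, 470/7]
after L2 α=2/3: [3628/21, 1940/21, 1174/7]
after L3 α=4/7: [6988/49, 7260/49, 7750/49]
after L5 α=1/5: [7668/49, 7474/49, 41241/245]
after L6 α=1/2: [4618/49, 8699/98, 79461/490]
= [94, 89, 162]


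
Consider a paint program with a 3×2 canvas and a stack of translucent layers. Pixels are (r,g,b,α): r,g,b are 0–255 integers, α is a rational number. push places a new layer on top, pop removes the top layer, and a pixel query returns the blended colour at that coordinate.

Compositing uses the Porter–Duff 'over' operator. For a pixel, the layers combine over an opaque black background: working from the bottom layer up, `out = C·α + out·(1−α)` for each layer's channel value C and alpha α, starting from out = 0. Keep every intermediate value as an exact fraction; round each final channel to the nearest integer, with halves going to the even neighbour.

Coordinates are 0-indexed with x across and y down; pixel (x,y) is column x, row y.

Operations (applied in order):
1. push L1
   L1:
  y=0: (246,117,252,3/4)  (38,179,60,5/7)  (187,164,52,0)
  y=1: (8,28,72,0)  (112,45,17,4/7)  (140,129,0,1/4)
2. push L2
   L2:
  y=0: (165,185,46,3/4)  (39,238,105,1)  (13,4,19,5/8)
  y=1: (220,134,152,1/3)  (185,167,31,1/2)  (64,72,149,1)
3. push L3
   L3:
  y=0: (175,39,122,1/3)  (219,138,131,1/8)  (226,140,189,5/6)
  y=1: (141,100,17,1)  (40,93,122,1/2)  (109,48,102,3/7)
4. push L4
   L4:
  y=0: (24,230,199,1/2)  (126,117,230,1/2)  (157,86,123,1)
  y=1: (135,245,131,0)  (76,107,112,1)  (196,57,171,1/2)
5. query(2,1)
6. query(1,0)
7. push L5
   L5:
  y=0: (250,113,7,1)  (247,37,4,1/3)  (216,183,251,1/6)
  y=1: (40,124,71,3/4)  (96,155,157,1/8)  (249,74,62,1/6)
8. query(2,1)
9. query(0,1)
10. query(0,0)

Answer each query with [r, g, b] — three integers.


query (2,1) [L1,L2,L3,L4] — begin 0,0,0
+L1 (α=1/4) → [35, 129/4, 0]
+L2 (α=1) → [64, 72, 149]
+L3 (α=3/7) → [583/7, 432/7, 902/7]
+L4 (α=1/2) → [1955/14, 831/14, 2099/14]
→ [140, 59, 150]

query (1,0) [L1,L2,L3,L4] — begin 0,0,0
+L1 (α=5/7) → [190/7, 895/7, 300/7]
+L2 (α=1) → [39, 238, 105]
+L3 (α=1/8) → [123/2, 451/2, 433/4]
+L4 (α=1/2) → [375/4, 685/4, 1353/8]
rounded: [94, 171, 169]

(2,1) stack=L1,L2,L3,L4,L5; from [0,0,0]:
L1 α=1/4: [35, 129/4, 0]
L2 α=1: [64, 72, 149]
L3 α=3/7: [583/7, 432/7, 902/7]
L4 α=1/2: [1955/14, 831/14, 2099/14]
L5 α=1/6: [13261/84, 5191/84, 11363/84]
= [158, 62, 135]

at x=0,y=1 over L1,L2,L3,L4,L5:
+L1 (α=0) → [0, 0, 0]
+L2 (α=1/3) → [220/3, 134/3, 152/3]
+L3 (α=1) → [141, 100, 17]
+L4 (α=0) → [141, 100, 17]
+L5 (α=3/4) → [261/4, 118, 115/2]
→ [65, 118, 58]

(0,0) stack=L1,L2,L3,L4,L5; from [0,0,0]:
L1 α=3/4: [369/2, 351/4, 189]
L2 α=3/4: [1359/8, 2571/16, 327/4]
L3 α=1/3: [2059/12, 961/8, 571/6]
L4 α=1/2: [2347/24, 2801/16, 1765/12]
L5 α=1: [250, 113, 7]
rounded: [250, 113, 7]


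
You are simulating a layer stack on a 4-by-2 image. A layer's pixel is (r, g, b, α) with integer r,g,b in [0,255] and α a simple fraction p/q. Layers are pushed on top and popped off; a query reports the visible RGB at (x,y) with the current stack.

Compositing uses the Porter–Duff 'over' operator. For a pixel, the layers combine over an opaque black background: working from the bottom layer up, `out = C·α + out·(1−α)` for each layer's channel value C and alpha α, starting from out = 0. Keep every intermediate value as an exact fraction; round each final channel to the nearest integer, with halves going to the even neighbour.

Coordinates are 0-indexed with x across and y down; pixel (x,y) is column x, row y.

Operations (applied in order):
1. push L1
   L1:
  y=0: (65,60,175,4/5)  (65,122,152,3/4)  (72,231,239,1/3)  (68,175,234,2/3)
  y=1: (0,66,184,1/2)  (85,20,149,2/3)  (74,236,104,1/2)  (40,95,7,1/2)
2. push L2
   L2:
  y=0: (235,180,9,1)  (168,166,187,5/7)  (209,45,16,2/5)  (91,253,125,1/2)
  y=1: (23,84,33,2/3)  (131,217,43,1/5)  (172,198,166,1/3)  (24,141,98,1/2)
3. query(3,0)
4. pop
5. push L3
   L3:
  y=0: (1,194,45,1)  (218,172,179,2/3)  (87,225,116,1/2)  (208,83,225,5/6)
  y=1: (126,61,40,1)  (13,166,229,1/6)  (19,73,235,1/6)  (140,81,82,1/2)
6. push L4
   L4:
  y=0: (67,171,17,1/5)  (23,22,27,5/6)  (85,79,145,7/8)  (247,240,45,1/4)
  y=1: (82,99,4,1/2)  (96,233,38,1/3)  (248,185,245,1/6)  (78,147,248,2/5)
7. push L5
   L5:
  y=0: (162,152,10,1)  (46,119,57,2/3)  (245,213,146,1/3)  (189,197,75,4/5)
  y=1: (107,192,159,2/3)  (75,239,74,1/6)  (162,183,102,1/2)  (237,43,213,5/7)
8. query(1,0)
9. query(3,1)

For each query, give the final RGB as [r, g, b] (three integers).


at x=3,y=0 over L1,L2:
after L1 α=2/3: [136/3, 350/3, 156]
after L2 α=1/2: [409/6, 1109/6, 281/2]
→ [68, 185, 140]

at x=1,y=0 over L1,L3,L4,L5:
+L1 (α=3/4) → [195/4, 183/2, 114]
+L3 (α=2/3) → [1939/12, 871/6, 472/3]
+L4 (α=5/6) → [3319/72, 1531/36, 877/18]
+L5 (α=2/3) → [9943/216, 10099/108, 2929/54]
→ [46, 94, 54]

query (3,1) [L1,L3,L4,L5] — begin 0,0,0
L1 α=1/2: [20, 95/2, 7/2]
L3 α=1/2: [80, 257/4, 171/4]
L4 α=2/5: [396/5, 1947/20, 2497/20]
L5 α=5/7: [6717/35, 4097/70, 13147/70]
→ [192, 59, 188]


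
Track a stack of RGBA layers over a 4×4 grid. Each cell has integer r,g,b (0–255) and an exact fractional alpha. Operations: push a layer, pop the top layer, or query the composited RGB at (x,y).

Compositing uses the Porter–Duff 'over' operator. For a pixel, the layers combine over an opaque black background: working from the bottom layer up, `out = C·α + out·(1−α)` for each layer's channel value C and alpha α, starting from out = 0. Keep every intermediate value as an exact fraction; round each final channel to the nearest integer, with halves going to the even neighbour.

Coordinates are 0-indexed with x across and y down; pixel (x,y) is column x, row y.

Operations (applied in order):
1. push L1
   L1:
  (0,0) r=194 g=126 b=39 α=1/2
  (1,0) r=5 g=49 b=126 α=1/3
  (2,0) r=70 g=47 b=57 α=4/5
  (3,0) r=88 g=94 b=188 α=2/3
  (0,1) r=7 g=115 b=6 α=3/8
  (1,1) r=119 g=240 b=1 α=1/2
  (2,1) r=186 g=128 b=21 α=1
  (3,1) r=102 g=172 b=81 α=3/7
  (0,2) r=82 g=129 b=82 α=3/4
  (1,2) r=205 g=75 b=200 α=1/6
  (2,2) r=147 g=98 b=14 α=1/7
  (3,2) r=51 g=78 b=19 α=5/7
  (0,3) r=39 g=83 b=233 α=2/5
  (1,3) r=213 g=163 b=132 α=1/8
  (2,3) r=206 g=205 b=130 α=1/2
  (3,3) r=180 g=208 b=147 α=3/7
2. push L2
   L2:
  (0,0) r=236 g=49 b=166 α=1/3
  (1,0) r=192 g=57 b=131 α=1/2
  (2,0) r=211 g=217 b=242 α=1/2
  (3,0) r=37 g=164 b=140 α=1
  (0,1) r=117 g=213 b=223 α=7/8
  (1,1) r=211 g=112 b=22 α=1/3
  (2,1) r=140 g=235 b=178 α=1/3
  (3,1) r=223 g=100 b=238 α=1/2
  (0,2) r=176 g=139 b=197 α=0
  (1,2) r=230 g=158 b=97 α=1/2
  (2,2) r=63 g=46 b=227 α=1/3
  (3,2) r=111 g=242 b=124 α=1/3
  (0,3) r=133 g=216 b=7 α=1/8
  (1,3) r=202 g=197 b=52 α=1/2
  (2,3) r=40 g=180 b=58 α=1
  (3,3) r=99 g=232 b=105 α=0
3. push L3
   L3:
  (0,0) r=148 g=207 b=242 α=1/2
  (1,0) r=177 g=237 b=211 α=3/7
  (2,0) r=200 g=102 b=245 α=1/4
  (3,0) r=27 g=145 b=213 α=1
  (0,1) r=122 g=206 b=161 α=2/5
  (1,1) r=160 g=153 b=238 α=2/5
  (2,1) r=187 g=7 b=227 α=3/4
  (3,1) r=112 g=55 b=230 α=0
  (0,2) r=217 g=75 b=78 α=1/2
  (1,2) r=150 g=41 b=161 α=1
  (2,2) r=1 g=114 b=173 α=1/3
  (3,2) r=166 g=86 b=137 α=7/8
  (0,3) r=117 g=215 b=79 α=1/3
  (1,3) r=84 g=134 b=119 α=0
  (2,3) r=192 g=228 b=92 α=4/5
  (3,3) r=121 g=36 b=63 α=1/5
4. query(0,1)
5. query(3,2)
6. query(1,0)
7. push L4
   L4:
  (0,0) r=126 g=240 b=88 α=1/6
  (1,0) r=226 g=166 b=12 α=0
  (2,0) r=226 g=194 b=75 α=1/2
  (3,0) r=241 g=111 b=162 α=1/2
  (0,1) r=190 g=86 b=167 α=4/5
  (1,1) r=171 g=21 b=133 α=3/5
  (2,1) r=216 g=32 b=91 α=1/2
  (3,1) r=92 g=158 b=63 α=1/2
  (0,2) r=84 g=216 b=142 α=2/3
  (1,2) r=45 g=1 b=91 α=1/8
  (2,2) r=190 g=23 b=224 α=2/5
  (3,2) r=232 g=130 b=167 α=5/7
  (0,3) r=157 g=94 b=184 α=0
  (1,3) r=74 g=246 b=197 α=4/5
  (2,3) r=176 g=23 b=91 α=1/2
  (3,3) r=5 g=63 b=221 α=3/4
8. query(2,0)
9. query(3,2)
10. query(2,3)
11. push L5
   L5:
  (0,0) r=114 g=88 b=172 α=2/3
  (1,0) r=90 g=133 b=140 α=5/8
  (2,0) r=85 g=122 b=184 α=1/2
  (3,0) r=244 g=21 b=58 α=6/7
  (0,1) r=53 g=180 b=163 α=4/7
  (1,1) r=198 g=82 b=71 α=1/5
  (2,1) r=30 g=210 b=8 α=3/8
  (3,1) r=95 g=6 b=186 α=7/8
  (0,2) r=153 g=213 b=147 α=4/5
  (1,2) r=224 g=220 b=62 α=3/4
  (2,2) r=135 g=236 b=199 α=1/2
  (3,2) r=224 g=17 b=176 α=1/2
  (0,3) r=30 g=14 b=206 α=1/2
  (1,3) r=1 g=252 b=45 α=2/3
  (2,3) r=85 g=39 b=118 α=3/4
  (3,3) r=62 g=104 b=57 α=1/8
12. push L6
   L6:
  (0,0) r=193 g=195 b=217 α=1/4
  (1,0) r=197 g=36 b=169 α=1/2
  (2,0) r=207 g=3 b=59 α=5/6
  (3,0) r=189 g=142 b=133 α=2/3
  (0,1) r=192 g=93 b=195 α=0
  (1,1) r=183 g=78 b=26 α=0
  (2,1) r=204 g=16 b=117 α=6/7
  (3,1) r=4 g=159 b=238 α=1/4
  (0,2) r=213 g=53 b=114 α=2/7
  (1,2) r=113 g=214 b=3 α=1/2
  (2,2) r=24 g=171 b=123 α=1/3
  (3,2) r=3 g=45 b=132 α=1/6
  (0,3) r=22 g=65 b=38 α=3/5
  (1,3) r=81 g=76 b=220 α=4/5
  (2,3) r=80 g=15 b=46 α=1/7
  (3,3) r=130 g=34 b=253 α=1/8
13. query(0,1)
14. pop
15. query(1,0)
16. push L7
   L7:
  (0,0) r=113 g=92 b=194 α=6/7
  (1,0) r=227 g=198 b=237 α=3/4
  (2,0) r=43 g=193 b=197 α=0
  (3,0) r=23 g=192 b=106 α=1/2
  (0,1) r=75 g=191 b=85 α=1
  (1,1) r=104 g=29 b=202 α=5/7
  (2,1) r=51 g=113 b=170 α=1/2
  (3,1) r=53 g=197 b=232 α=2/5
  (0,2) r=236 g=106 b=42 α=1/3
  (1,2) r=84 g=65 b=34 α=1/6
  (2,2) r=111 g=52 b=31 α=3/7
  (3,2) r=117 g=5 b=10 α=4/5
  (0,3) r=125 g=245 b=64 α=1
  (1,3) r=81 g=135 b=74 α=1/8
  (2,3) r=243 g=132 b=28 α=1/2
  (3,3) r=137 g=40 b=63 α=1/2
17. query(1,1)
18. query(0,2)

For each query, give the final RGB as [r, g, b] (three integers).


query (0,1) [L1,L2,L3] — begin 0,0,0
L1 α=3/8: [21/8, 345/8, 9/4]
L2 α=7/8: [6573/64, 12273/64, 6253/32]
L3 α=2/5: [7067/64, 63187/320, 29063/160]
= [110, 197, 182]

(3,2) stack=L1,L2,L3; from [0,0,0]:
L1 α=5/7: [255/7, 390/7, 95/7]
L2 α=1/3: [429/7, 2474/21, 1058/21]
L3 α=7/8: [8563/56, 3779/42, 21197/168]
rounded: [153, 90, 126]

query (1,0) [L1,L2,L3] — begin 0,0,0
after L1 α=1/3: [5/3, 49/3, 42]
after L2 α=1/2: [581/6, 110/3, 173/2]
after L3 α=3/7: [2755/21, 2573/21, 979/7]
= [131, 123, 140]

query (2,0) [L1,L2,L3,L4] — begin 0,0,0
+L1 (α=4/5) → [56, 188/5, 228/5]
+L2 (α=1/2) → [267/2, 1273/10, 719/5]
+L3 (α=1/4) → [1201/8, 4839/40, 1691/10]
+L4 (α=1/2) → [3009/16, 12599/80, 2441/20]
= [188, 157, 122]

(3,2) stack=L1,L2,L3,L4; from [0,0,0]:
L1 α=5/7: [255/7, 390/7, 95/7]
L2 α=1/3: [429/7, 2474/21, 1058/21]
L3 α=7/8: [8563/56, 3779/42, 21197/168]
L4 α=5/7: [41043/196, 17429/147, 91337/588]
→ [209, 119, 155]

query (2,3) [L1,L2,L3,L4] — begin 0,0,0
+L1 (α=1/2) → [103, 205/2, 65]
+L2 (α=1) → [40, 180, 58]
+L3 (α=4/5) → [808/5, 1092/5, 426/5]
+L4 (α=1/2) → [844/5, 1207/10, 881/10]
→ [169, 121, 88]

(0,1) stack=L1,L2,L3,L4,L5,L6; from [0,0,0]:
after L1 α=3/8: [21/8, 345/8, 9/4]
after L2 α=7/8: [6573/64, 12273/64, 6253/32]
after L3 α=2/5: [7067/64, 63187/320, 29063/160]
after L4 α=4/5: [55707/320, 173267/1600, 135943/800]
after L5 α=4/7: [234961/2240, 1671801/11200, 929429/5600]
after L6 α=0: [234961/2240, 1671801/11200, 929429/5600]
= [105, 149, 166]

at x=1,y=0 over L1,L2,L3,L4,L5:
+L1 (α=1/3) → [5/3, 49/3, 42]
+L2 (α=1/2) → [581/6, 110/3, 173/2]
+L3 (α=3/7) → [2755/21, 2573/21, 979/7]
+L4 (α=0) → [2755/21, 2573/21, 979/7]
+L5 (α=5/8) → [5905/56, 1807/14, 7837/56]
= [105, 129, 140]

at x=1,y=1 over L1,L2,L3,L4,L5,L7:
L1 α=1/2: [119/2, 120, 1/2]
L2 α=1/3: [110, 352/3, 23/3]
L3 α=2/5: [130, 658/5, 499/5]
L4 α=3/5: [773/5, 1631/25, 2993/25]
L5 α=1/5: [4082/25, 8574/125, 13747/125]
L7 α=5/7: [21164/175, 5039/125, 153744/875]
→ [121, 40, 176]

query (0,2) [L1,L2,L3,L4,L5,L7] — begin 0,0,0
+L1 (α=3/4) → [123/2, 387/4, 123/2]
+L2 (α=0) → [123/2, 387/4, 123/2]
+L3 (α=1/2) → [557/4, 687/8, 279/4]
+L4 (α=2/3) → [1229/12, 1381/8, 1415/12]
+L5 (α=4/5) → [8573/60, 8197/40, 8471/60]
+L7 (α=1/3) → [15653/90, 3439/20, 9731/90]
rounded: [174, 172, 108]
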